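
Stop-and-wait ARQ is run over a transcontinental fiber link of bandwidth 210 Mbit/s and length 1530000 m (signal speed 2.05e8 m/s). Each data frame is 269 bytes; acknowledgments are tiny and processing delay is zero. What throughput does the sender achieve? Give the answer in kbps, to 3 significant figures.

t_tx = L/R = 2152/210000000 = 1.02476e-05 s.
t_prop = 1530000/2.05e+08 = 0.00746341 s; RTT = 0.0149268 s.
Cycle = t_tx + RTT = 0.0149371 s.
Throughput = L / cycle = 2152 / 0.0149371 = 144 kbps.

144 kbps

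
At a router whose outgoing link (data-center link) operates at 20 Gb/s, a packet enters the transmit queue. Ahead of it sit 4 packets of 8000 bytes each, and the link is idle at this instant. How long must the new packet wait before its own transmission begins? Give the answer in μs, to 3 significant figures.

Each queued packet: L/R = 64000/20000000000 = 3.2 μs.
4 queued → 12.8 μs.
Queuing delay = 12.8 μs.

12.8 μs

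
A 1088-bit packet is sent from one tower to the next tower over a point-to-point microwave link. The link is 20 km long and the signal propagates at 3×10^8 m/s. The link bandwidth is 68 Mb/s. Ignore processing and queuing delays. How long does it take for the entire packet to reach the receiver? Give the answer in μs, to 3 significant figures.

Transmission delay = L/R = 1088 / 68000000 = 16 μs.
Propagation delay = d/s = 20000 m / 300000000 m/s = 66.6667 μs.
Total = 82.7 μs.

82.7 μs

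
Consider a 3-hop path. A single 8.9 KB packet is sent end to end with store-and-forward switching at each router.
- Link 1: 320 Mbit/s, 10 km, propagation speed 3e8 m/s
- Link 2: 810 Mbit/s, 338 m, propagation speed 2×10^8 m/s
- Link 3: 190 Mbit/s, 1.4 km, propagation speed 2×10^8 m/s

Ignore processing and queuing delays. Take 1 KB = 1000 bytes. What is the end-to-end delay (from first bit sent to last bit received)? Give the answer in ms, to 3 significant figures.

L = 71200 bits.
Transmission delays (L/R per hop): 0.2225, 0.0879012, 0.374737 ms; sum = 0.685138 ms.
Propagation delays (d/s per hop): 0.0333333, 0.00169, 0.007 ms; sum = 0.0420233 ms.
End-to-end = 0.727 ms.

0.727 ms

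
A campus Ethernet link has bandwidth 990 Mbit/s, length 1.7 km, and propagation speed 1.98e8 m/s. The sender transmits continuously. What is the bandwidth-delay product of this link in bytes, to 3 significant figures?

Propagation delay = 1700 / 198000000 = 8.58586e-06 s.
BDP = R × t_prop = 990000000 × 8.58586e-06 = 8500 bits.
In bytes: 8500/8 = 1060 bytes.

1060 bytes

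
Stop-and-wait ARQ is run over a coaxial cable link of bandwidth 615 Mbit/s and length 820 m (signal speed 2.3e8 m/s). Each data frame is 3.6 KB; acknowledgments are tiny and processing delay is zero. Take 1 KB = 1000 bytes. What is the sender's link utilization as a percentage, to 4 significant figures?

t_tx = L/R = 28800/615000000 = 4.68293e-05 s.
t_prop = 820/2.3e+08 = 3.56522e-06 s; RTT = 7.13043e-06 s.
Cycle = t_tx + RTT = 5.39597e-05 s.
Utilization = t_tx / cycle = 4.68293e-05/5.39597e-05 = 86.79 %.

86.79 %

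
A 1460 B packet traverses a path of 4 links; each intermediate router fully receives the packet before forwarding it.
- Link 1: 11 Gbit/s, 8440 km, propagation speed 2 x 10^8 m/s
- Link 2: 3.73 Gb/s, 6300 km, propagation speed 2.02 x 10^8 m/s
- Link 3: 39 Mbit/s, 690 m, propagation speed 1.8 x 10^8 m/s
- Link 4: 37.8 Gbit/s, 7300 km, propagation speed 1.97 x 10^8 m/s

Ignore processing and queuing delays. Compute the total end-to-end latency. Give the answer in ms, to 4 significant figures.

110.8 ms

L = 1460 × 8 = 11680 bits.
Transmission delays (L/R per hop): 0.00106182, 0.00313137, 0.299487, 0.000308995 ms; sum = 0.303989 ms.
Propagation delays (d/s per hop): 42.2, 31.1881, 0.00383333, 37.0558 ms; sum = 110.448 ms.
End-to-end = 110.8 ms.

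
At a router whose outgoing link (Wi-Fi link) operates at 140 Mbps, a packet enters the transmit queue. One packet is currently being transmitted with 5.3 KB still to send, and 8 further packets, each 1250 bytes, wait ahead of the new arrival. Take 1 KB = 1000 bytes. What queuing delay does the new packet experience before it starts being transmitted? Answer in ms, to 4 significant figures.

Each queued packet: L/R = 10000/140000000 = 0.0714286 ms.
8 queued → 0.571429 ms.
Plus remaining 42400 bits of current packet: 0.302857 ms.
Queuing delay = 0.8743 ms.

0.8743 ms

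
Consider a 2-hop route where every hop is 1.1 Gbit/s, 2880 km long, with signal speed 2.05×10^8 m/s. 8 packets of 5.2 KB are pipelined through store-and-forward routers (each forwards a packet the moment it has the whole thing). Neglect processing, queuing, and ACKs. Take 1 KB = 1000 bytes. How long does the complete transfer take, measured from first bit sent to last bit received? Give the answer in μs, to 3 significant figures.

Per-hop transmission t_tx = L/R = 41600/1100000000 = 37.8182 μs.
Per-hop propagation t_prop = 2880000/2.05e+08 = 14048.8 μs.
Pipeline fill: first packet needs 2·t_tx to clear all hops; remaining 7 packets each add one t_tx.
Total = (2+8-1)·t_tx + 2·t_prop = 9·37.8182 + 2·14048.8 = 28400 μs.

28400 μs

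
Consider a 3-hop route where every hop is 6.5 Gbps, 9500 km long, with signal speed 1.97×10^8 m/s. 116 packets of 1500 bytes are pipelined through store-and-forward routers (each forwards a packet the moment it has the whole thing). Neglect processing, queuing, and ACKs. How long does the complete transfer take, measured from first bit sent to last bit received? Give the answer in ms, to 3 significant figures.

Per-hop transmission t_tx = L/R = 12000/6500000000 = 0.00184615 ms.
Per-hop propagation t_prop = 9500000/197000000 = 48.2234 ms.
Pipeline fill: first packet needs 3·t_tx to clear all hops; remaining 115 packets each add one t_tx.
Total = (3+116-1)·t_tx + 3·t_prop = 118·0.00184615 + 3·48.2234 = 145 ms.

145 ms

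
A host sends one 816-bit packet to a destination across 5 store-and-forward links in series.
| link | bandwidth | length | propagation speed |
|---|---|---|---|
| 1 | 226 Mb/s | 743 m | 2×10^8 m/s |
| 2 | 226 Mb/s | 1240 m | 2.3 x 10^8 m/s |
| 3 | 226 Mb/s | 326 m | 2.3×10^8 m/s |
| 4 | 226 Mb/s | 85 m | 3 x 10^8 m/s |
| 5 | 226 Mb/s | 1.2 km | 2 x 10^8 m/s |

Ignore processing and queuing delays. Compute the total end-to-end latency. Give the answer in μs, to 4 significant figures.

34.86 μs

Transmission delay per hop = L/R = 816/226000000 = 3.61062 μs; 5 hops → 18.0531 μs.
Propagation delays (d/s per hop): 3.715, 5.3913, 1.41739, 0.283333, 6 μs; sum = 16.807 μs.
End-to-end = 34.86 μs.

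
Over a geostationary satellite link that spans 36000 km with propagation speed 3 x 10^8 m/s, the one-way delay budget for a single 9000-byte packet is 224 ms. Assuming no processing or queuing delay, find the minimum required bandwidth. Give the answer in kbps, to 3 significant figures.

692 kbps

L = 72000 bits.
Propagation delay = 36000000 / 300000000 = 120 ms.
Transmission budget = 224 − 120 = 104 ms.
R ≥ L / t_tx = 72000 bits / 0.104 s = 692 kbps.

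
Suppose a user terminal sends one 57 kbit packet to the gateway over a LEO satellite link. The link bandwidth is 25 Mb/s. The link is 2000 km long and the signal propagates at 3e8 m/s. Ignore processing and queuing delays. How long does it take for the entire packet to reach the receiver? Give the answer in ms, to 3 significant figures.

8.95 ms

L = 57000 bits.
Transmission delay = L/R = 57000 / 25000000 = 2.28 ms.
Propagation delay = d/s = 2000000 m / 300000000 m/s = 6.66667 ms.
Total = 8.95 ms.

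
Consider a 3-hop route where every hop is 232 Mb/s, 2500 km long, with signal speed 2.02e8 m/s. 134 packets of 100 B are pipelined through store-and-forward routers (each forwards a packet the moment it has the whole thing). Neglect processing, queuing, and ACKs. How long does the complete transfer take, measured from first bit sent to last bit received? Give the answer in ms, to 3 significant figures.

Per-hop transmission t_tx = L/R = 800/232000000 = 0.00344828 ms.
Per-hop propagation t_prop = 2500000/202000000 = 12.3762 ms.
Pipeline fill: first packet needs 3·t_tx to clear all hops; remaining 133 packets each add one t_tx.
Total = (3+134-1)·t_tx + 3·t_prop = 136·0.00344828 + 3·12.3762 = 37.6 ms.

37.6 ms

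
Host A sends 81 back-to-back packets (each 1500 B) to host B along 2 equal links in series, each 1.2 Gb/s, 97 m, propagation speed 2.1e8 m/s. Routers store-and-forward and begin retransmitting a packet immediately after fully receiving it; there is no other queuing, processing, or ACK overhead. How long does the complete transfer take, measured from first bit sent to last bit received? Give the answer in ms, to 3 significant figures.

Per-hop transmission t_tx = L/R = 12000/1200000000 = 0.01 ms.
Per-hop propagation t_prop = 97/210000000 = 0.000461905 ms.
Pipeline fill: first packet needs 2·t_tx to clear all hops; remaining 80 packets each add one t_tx.
Total = (2+81-1)·t_tx + 2·t_prop = 82·0.01 + 2·0.000461905 = 0.821 ms.

0.821 ms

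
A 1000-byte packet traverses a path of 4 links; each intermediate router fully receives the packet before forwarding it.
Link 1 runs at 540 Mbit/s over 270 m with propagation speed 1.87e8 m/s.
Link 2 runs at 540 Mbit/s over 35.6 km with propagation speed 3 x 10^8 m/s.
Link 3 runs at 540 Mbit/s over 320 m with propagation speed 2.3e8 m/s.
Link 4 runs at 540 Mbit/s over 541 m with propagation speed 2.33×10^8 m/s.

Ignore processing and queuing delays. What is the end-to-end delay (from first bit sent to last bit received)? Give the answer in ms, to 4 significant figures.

L = 1000 × 8 = 8000 bits.
Transmission delay per hop = L/R = 8000/540000000 = 0.0148148 ms; 4 hops → 0.0592593 ms.
Propagation delays (d/s per hop): 0.00144385, 0.118667, 0.0013913, 0.00232189 ms; sum = 0.123824 ms.
End-to-end = 0.1831 ms.

0.1831 ms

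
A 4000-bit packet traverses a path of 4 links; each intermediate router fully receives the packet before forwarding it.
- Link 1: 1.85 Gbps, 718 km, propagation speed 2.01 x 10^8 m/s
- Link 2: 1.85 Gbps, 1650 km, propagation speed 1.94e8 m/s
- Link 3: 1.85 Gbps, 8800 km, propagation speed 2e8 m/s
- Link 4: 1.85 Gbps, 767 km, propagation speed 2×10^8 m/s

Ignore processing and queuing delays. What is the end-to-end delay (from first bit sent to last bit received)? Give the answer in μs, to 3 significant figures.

59900 μs

Transmission delay per hop = L/R = 4000/1850000000 = 2.16216 μs; 4 hops → 8.64865 μs.
Propagation delays (d/s per hop): 3572.14, 8505.15, 44000, 3835 μs; sum = 59912.3 μs.
End-to-end = 59900 μs.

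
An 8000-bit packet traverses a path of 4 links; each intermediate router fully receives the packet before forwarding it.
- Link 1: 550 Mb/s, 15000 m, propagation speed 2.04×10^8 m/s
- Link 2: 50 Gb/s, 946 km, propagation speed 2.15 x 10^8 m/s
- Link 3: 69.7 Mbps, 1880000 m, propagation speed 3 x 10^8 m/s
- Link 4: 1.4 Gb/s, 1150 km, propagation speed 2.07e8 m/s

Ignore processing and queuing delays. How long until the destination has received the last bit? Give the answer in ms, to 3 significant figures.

Transmission delays (L/R per hop): 0.0145455, 0.00016, 0.114778, 0.00571429 ms; sum = 0.135197 ms.
Propagation delays (d/s per hop): 0.0735294, 4.4, 6.26667, 5.55556 ms; sum = 16.2958 ms.
End-to-end = 16.4 ms.

16.4 ms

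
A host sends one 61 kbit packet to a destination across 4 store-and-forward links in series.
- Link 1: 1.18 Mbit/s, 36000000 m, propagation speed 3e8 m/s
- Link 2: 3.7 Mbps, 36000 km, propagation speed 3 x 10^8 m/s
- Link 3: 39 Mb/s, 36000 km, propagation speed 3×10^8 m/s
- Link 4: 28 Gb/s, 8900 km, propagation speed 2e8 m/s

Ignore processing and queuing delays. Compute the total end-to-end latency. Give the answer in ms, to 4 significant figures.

L = 61000 bits.
Transmission delays (L/R per hop): 51.6949, 16.4865, 1.5641, 0.00217857 ms; sum = 69.7477 ms.
Propagation delays (d/s per hop): 120, 120, 120, 44.5 ms; sum = 404.5 ms.
End-to-end = 474.2 ms.

474.2 ms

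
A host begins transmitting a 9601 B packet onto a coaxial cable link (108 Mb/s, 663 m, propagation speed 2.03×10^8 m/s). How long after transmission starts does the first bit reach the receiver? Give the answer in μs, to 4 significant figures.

3.266 μs

First bit experiences only propagation delay: d/s = 663/2.03e+08 = 3.266 μs.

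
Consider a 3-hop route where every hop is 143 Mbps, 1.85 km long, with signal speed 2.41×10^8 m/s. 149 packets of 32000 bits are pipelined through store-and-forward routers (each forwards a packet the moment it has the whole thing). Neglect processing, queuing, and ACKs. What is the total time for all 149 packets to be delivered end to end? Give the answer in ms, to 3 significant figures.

33.8 ms

Per-hop transmission t_tx = L/R = 32000/143000000 = 0.223776 ms.
Per-hop propagation t_prop = 1850/241000000 = 0.00767635 ms.
Pipeline fill: first packet needs 3·t_tx to clear all hops; remaining 148 packets each add one t_tx.
Total = (3+149-1)·t_tx + 3·t_prop = 151·0.223776 + 3·0.00767635 = 33.8 ms.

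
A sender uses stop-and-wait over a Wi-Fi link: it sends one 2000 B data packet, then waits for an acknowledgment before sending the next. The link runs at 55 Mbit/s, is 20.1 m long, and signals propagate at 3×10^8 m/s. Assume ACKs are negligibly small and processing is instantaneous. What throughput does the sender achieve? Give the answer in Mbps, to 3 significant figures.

55.0 Mbps

t_tx = L/R = 16000/55000000 = 0.000290909 s.
t_prop = 20.1/300000000 = 6.7e-08 s; RTT = 1.34e-07 s.
Cycle = t_tx + RTT = 0.000291043 s.
Throughput = L / cycle = 16000 / 0.000291043 = 55.0 Mbps.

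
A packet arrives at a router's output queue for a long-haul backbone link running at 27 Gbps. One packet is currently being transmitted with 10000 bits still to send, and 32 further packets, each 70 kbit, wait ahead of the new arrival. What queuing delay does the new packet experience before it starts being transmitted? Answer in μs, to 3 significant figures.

Each queued packet: L/R = 70000/27000000000 = 2.59259 μs.
32 queued → 82.963 μs.
Plus remaining 10000 bits of current packet: 0.37037 μs.
Queuing delay = 83.3 μs.

83.3 μs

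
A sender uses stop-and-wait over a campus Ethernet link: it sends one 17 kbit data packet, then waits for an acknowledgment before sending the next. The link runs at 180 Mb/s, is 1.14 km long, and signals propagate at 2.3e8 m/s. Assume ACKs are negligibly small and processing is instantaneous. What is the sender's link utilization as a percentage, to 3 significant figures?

90.5 %

t_tx = L/R = 17000/180000000 = 9.44444e-05 s.
t_prop = 1140/2.3e+08 = 4.95652e-06 s; RTT = 9.91304e-06 s.
Cycle = t_tx + RTT = 0.000104357 s.
Utilization = t_tx / cycle = 9.44444e-05/0.000104357 = 90.5 %.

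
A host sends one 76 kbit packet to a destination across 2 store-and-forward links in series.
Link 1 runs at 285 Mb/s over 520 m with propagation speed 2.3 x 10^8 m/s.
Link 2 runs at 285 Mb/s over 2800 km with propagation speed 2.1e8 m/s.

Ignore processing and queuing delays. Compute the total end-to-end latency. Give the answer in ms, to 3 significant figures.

13.9 ms

L = 76000 bits.
Transmission delay per hop = L/R = 76000/285000000 = 0.266667 ms; 2 hops → 0.533333 ms.
Propagation delays (d/s per hop): 0.00226087, 13.3333 ms; sum = 13.3356 ms.
End-to-end = 13.9 ms.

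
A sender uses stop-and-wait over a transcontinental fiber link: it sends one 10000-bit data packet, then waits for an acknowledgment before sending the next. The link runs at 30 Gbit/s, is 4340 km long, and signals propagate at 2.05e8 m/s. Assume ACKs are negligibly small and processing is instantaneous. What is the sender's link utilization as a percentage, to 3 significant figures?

0.000787 %

t_tx = L/R = 10000/30000000000 = 3.33333e-07 s.
t_prop = 4340000/2.05e+08 = 0.0211707 s; RTT = 0.0423415 s.
Cycle = t_tx + RTT = 0.0423418 s.
Utilization = t_tx / cycle = 3.33333e-07/0.0423418 = 0.000787 %.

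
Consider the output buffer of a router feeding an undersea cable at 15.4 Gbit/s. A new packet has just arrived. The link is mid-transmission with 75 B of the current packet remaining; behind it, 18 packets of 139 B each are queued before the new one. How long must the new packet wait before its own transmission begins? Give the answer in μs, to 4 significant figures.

1.339 μs

Each queued packet: L/R = 1112/15400000000 = 0.0722078 μs.
18 queued → 1.29974 μs.
Plus remaining 600 bits of current packet: 0.038961 μs.
Queuing delay = 1.339 μs.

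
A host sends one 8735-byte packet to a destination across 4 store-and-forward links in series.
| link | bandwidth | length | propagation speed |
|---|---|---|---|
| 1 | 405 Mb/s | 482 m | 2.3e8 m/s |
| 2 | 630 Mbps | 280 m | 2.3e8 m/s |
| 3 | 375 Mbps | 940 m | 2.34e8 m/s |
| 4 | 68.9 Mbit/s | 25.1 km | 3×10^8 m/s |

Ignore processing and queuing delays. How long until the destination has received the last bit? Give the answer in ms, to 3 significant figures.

L = 8735 × 8 = 69880 bits.
Transmission delays (L/R per hop): 0.172543, 0.110921, 0.186347, 1.01422 ms; sum = 1.48403 ms.
Propagation delays (d/s per hop): 0.00209565, 0.00121739, 0.00401709, 0.0836667 ms; sum = 0.0909968 ms.
End-to-end = 1.58 ms.

1.58 ms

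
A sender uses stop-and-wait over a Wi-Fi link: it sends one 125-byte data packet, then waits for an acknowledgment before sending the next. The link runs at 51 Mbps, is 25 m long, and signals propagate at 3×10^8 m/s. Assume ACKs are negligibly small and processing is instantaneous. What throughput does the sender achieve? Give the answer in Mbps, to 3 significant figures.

t_tx = L/R = 1000/51000000 = 1.96078e-05 s.
t_prop = 25/300000000 = 8.33333e-08 s; RTT = 1.66667e-07 s.
Cycle = t_tx + RTT = 1.97745e-05 s.
Throughput = L / cycle = 1000 / 1.97745e-05 = 50.6 Mbps.

50.6 Mbps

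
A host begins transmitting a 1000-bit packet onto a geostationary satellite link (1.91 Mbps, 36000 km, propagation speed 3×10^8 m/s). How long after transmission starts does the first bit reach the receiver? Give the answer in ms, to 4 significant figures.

First bit experiences only propagation delay: d/s = 36000000/300000000 = 120.0 ms.

120.0 ms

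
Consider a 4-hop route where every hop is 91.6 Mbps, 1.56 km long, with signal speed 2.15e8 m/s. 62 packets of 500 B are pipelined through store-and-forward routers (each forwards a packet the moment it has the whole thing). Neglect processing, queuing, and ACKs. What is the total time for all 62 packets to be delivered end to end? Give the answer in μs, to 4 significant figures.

2867 μs

Per-hop transmission t_tx = L/R = 4000/91600000 = 43.6681 μs.
Per-hop propagation t_prop = 1560/215000000 = 7.25581 μs.
Pipeline fill: first packet needs 4·t_tx to clear all hops; remaining 61 packets each add one t_tx.
Total = (4+62-1)·t_tx + 4·t_prop = 65·43.6681 + 4·7.25581 = 2867 μs.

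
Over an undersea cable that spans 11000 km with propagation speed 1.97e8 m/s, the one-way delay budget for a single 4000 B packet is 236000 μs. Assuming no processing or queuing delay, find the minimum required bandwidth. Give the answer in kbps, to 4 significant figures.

177.6 kbps

L = 32000 bits.
Propagation delay = 11000000 / 197000000 = 55837.6 μs.
Transmission budget = 236000 − 55837.6 = 180162 μs.
R ≥ L / t_tx = 32000 bits / 0.180162 s = 177.6 kbps.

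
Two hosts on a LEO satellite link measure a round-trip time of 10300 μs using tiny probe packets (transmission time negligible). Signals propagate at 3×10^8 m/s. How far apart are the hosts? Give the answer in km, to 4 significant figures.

One-way propagation = RTT/2 = 5150 μs.
d = s × t = 300000000 × 0.00515 = 1545 km.

1545 km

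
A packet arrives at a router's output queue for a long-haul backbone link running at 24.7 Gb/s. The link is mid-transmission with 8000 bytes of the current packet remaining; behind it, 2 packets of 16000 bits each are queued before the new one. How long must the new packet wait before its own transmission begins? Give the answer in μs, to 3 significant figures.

3.89 μs

Each queued packet: L/R = 16000/24700000000 = 0.647773 μs.
2 queued → 1.29555 μs.
Plus remaining 64000 bits of current packet: 2.59109 μs.
Queuing delay = 3.89 μs.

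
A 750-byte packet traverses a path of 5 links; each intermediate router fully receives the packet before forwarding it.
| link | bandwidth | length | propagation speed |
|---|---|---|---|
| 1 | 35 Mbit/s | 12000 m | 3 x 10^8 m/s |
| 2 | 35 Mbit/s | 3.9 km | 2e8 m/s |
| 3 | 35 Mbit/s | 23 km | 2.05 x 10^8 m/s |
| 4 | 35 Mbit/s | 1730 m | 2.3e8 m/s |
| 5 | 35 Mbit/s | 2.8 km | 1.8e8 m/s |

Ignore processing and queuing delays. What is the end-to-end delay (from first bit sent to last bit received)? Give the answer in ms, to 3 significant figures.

L = 750 × 8 = 6000 bits.
Transmission delay per hop = L/R = 6000/35000000 = 0.171429 ms; 5 hops → 0.857143 ms.
Propagation delays (d/s per hop): 0.04, 0.0195, 0.112195, 0.00752174, 0.0155556 ms; sum = 0.194772 ms.
End-to-end = 1.05 ms.

1.05 ms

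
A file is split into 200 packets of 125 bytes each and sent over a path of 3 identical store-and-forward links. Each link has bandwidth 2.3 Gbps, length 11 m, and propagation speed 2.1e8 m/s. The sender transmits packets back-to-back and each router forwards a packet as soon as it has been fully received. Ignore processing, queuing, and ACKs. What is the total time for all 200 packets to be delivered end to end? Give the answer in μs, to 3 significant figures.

88.0 μs

Per-hop transmission t_tx = L/R = 1000/2300000000 = 0.434783 μs.
Per-hop propagation t_prop = 11/210000000 = 0.052381 μs.
Pipeline fill: first packet needs 3·t_tx to clear all hops; remaining 199 packets each add one t_tx.
Total = (3+200-1)·t_tx + 3·t_prop = 202·0.434783 + 3·0.052381 = 88.0 μs.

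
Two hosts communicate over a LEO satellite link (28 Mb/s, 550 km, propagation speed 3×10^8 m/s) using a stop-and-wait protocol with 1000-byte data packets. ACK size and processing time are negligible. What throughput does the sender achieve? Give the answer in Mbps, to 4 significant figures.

t_tx = L/R = 8000/28000000 = 0.000285714 s.
t_prop = 550000/300000000 = 0.00183333 s; RTT = 0.00366667 s.
Cycle = t_tx + RTT = 0.00395238 s.
Throughput = L / cycle = 8000 / 0.00395238 = 2.024 Mbps.

2.024 Mbps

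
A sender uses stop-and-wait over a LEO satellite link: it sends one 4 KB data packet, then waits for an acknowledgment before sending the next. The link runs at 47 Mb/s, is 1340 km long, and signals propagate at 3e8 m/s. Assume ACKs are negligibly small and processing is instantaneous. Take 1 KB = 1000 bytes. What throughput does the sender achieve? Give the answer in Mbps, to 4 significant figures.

t_tx = L/R = 32000/47000000 = 0.000680851 s.
t_prop = 1340000/300000000 = 0.00446667 s; RTT = 0.00893333 s.
Cycle = t_tx + RTT = 0.00961418 s.
Throughput = L / cycle = 32000 / 0.00961418 = 3.328 Mbps.

3.328 Mbps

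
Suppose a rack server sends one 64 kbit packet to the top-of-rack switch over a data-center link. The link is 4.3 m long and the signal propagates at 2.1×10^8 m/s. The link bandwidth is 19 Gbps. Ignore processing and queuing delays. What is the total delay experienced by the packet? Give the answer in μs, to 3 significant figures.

3.39 μs

L = 64000 bits.
Transmission delay = L/R = 64000 / 19000000000 = 3.36842 μs.
Propagation delay = d/s = 4.3 m / 210000000 m/s = 0.0204762 μs.
Total = 3.39 μs.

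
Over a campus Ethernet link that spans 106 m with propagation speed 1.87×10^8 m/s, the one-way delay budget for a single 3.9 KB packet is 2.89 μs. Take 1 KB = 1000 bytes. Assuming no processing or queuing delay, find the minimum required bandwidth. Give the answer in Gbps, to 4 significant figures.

13.43 Gbps

L = 31200 bits.
Propagation delay = 106 / 187000000 = 0.566845 μs.
Transmission budget = 2.89 − 0.566845 = 2.32316 μs.
R ≥ L / t_tx = 31200 bits / 2.32316e-06 s = 13.43 Gbps.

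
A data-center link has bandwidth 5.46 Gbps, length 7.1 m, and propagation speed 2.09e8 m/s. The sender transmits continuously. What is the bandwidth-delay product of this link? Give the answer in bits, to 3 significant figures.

185 bits

Propagation delay = 7.1 / 209000000 = 3.39713e-08 s.
BDP = R × t_prop = 5460000000 × 3.39713e-08 = 185.483 bits.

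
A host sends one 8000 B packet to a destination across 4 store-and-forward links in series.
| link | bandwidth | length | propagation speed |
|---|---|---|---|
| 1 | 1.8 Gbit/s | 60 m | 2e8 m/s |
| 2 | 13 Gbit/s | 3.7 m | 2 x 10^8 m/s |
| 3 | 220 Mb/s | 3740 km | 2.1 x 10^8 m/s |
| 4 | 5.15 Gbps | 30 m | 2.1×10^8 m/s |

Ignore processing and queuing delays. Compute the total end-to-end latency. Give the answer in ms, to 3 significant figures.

18.2 ms

L = 8000 × 8 = 64000 bits.
Transmission delays (L/R per hop): 0.0355556, 0.00492308, 0.290909, 0.0124272 ms; sum = 0.343815 ms.
Propagation delays (d/s per hop): 0.0003, 1.85e-05, 17.8095, 0.000142857 ms; sum = 17.81 ms.
End-to-end = 18.2 ms.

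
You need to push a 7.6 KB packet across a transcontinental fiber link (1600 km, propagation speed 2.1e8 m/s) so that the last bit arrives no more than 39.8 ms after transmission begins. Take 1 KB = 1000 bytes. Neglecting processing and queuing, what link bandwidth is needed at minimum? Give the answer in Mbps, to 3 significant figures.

1.89 Mbps

L = 60800 bits.
Propagation delay = 1600000 / 210000000 = 7.61905 ms.
Transmission budget = 39.8 − 7.61905 = 32.181 ms.
R ≥ L / t_tx = 60800 bits / 0.032181 s = 1.89 Mbps.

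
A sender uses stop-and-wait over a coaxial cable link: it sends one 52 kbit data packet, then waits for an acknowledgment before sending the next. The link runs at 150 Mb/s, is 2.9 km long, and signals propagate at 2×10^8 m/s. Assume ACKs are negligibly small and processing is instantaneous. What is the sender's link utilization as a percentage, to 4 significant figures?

t_tx = L/R = 52000/150000000 = 0.000346667 s.
t_prop = 2900/200000000 = 1.45e-05 s; RTT = 2.9e-05 s.
Cycle = t_tx + RTT = 0.000375667 s.
Utilization = t_tx / cycle = 0.000346667/0.000375667 = 92.28 %.

92.28 %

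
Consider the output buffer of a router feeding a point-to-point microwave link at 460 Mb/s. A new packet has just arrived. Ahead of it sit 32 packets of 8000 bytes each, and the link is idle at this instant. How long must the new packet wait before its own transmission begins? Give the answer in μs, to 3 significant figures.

4450 μs

Each queued packet: L/R = 64000/460000000 = 139.13 μs.
32 queued → 4452.17 μs.
Queuing delay = 4450 μs.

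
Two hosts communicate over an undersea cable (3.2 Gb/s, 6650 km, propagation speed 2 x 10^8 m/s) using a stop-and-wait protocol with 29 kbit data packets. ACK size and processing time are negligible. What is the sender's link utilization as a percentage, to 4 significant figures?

0.01363 %

t_tx = L/R = 29000/3200000000 = 9.0625e-06 s.
t_prop = 6650000/200000000 = 0.03325 s; RTT = 0.0665 s.
Cycle = t_tx + RTT = 0.0665091 s.
Utilization = t_tx / cycle = 9.0625e-06/0.0665091 = 0.01363 %.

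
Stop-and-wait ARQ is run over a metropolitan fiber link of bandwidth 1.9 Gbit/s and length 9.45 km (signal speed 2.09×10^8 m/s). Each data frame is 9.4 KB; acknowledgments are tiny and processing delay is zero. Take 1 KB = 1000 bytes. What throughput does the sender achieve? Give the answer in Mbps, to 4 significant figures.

t_tx = L/R = 75200/1900000000 = 3.95789e-05 s.
t_prop = 9450/209000000 = 4.52153e-05 s; RTT = 9.04306e-05 s.
Cycle = t_tx + RTT = 0.00013001 s.
Throughput = L / cycle = 75200 / 0.00013001 = 578.4 Mbps.

578.4 Mbps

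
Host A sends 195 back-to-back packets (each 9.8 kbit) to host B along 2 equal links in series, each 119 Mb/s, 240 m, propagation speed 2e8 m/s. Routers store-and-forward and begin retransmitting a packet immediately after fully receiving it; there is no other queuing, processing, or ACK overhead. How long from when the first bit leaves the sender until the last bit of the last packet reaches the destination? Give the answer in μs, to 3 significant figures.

16100 μs

Per-hop transmission t_tx = L/R = 9800/119000000 = 82.3529 μs.
Per-hop propagation t_prop = 240/200000000 = 1.2 μs.
Pipeline fill: first packet needs 2·t_tx to clear all hops; remaining 194 packets each add one t_tx.
Total = (2+195-1)·t_tx + 2·t_prop = 196·82.3529 + 2·1.2 = 16100 μs.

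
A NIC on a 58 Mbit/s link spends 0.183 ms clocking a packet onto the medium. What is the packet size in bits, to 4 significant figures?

10610 bits

L = R × t_tx = 58000000 b/s × 0.000183 s = 10614 bits.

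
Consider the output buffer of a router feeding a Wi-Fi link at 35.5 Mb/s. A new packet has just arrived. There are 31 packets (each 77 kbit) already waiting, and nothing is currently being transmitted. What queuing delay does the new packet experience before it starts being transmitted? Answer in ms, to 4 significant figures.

Each queued packet: L/R = 77000/35500000 = 2.16901 ms.
31 queued → 67.2394 ms.
Queuing delay = 67.24 ms.

67.24 ms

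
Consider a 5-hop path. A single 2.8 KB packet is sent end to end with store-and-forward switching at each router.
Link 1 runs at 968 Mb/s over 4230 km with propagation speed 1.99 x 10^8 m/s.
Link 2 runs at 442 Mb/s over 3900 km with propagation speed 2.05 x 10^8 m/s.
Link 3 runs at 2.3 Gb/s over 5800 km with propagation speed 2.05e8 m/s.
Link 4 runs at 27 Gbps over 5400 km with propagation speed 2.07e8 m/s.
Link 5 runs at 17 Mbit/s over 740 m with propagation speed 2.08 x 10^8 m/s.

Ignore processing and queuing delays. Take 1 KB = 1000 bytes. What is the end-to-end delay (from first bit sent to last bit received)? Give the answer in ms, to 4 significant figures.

96.07 ms

L = 22400 bits.
Transmission delays (L/R per hop): 0.0231405, 0.0506787, 0.00973913, 0.00082963, 1.31765 ms; sum = 1.40204 ms.
Propagation delays (d/s per hop): 21.2563, 19.0244, 28.2927, 26.087, 0.00355769 ms; sum = 94.6639 ms.
End-to-end = 96.07 ms.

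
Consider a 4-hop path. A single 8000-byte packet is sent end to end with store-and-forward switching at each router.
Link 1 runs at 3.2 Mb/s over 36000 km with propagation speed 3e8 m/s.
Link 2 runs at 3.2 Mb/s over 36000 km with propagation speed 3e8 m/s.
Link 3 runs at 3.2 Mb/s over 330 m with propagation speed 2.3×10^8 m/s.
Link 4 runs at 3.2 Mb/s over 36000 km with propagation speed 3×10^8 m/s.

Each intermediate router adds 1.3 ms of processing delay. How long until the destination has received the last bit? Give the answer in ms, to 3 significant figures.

L = 8000 × 8 = 64000 bits.
Transmission delay per hop = L/R = 64000/3200000 = 20 ms; 4 hops → 80 ms.
Propagation delays (d/s per hop): 120, 120, 0.00143478, 120 ms; sum = 360.001 ms.
Processing at 3 router(s): 3 × 1.3 ms = 3.9 ms.
End-to-end = 444 ms.

444 ms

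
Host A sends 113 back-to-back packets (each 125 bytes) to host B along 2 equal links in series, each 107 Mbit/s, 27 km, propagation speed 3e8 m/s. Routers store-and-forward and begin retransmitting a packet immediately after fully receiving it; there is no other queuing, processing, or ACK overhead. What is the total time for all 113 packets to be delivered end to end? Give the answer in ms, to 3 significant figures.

1.25 ms

Per-hop transmission t_tx = L/R = 1000/107000000 = 0.00934579 ms.
Per-hop propagation t_prop = 27000/300000000 = 0.09 ms.
Pipeline fill: first packet needs 2·t_tx to clear all hops; remaining 112 packets each add one t_tx.
Total = (2+113-1)·t_tx + 2·t_prop = 114·0.00934579 + 2·0.09 = 1.25 ms.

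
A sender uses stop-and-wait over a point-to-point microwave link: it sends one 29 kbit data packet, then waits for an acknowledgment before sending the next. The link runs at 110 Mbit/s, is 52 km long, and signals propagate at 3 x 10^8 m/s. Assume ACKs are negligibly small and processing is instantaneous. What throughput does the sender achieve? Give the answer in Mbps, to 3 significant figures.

47.5 Mbps

t_tx = L/R = 29000/110000000 = 0.000263636 s.
t_prop = 52000/300000000 = 0.000173333 s; RTT = 0.000346667 s.
Cycle = t_tx + RTT = 0.000610303 s.
Throughput = L / cycle = 29000 / 0.000610303 = 47.5 Mbps.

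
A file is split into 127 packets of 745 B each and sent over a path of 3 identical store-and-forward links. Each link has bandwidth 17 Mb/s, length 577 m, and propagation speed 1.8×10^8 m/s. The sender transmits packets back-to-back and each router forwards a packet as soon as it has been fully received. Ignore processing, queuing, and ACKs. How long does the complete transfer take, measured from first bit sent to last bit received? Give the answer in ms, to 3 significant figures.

Per-hop transmission t_tx = L/R = 5960/17000000 = 0.350588 ms.
Per-hop propagation t_prop = 577/180000000 = 0.00320556 ms.
Pipeline fill: first packet needs 3·t_tx to clear all hops; remaining 126 packets each add one t_tx.
Total = (3+127-1)·t_tx + 3·t_prop = 129·0.350588 + 3·0.00320556 = 45.2 ms.

45.2 ms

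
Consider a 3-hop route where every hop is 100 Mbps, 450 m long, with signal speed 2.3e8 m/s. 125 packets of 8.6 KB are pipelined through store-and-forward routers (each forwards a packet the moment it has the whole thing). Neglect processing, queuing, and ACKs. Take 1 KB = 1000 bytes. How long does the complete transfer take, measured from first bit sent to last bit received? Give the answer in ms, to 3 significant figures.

87.4 ms

Per-hop transmission t_tx = L/R = 68800/100000000 = 0.688 ms.
Per-hop propagation t_prop = 450/2.3e+08 = 0.00195652 ms.
Pipeline fill: first packet needs 3·t_tx to clear all hops; remaining 124 packets each add one t_tx.
Total = (3+125-1)·t_tx + 3·t_prop = 127·0.688 + 3·0.00195652 = 87.4 ms.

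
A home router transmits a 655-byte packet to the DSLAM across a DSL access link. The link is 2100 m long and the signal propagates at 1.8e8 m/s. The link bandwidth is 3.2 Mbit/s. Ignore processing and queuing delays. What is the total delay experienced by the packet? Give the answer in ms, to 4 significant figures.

L = 655 × 8 = 5240 bits.
Transmission delay = L/R = 5240 / 3200000 = 1.6375 ms.
Propagation delay = d/s = 2100 m / 180000000 m/s = 0.0116667 ms.
Total = 1.649 ms.

1.649 ms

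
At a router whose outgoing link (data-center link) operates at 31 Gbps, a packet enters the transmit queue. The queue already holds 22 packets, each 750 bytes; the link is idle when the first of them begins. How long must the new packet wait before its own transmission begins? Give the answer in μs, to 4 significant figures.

Each queued packet: L/R = 6000/31000000000 = 0.193548 μs.
22 queued → 4.25806 μs.
Queuing delay = 4.258 μs.

4.258 μs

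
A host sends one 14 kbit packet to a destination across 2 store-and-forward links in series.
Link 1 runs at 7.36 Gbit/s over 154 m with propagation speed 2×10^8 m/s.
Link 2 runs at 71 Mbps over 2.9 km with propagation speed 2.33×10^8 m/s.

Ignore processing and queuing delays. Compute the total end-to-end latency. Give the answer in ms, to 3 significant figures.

0.212 ms

L = 14000 bits.
Transmission delays (L/R per hop): 0.00190217, 0.197183 ms; sum = 0.199085 ms.
Propagation delays (d/s per hop): 0.00077, 0.0124464 ms; sum = 0.0132164 ms.
End-to-end = 0.212 ms.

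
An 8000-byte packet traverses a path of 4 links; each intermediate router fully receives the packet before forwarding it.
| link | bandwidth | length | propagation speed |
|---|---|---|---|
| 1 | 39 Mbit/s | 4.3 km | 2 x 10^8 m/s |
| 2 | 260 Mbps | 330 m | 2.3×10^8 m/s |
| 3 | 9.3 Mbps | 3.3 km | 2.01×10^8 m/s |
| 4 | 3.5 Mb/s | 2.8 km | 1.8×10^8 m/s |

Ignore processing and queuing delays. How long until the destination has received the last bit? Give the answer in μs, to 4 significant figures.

L = 8000 × 8 = 64000 bits.
Transmission delays (L/R per hop): 1641.03, 246.154, 6881.72, 18285.7 μs; sum = 27054.6 μs.
Propagation delays (d/s per hop): 21.5, 1.43478, 16.4179, 15.5556 μs; sum = 54.9082 μs.
End-to-end = 27110 μs.

27110 μs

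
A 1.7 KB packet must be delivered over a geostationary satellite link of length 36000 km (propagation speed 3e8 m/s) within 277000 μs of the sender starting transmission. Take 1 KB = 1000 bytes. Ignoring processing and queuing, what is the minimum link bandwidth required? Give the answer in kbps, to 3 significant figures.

86.6 kbps

L = 13600 bits.
Propagation delay = 36000000 / 300000000 = 120000 μs.
Transmission budget = 277000 − 120000 = 157000 μs.
R ≥ L / t_tx = 13600 bits / 0.157 s = 86.6 kbps.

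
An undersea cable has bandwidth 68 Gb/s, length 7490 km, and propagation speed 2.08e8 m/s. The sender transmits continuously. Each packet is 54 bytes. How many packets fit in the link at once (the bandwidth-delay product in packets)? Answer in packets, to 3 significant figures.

5670000 packets

Propagation delay = 7490000 / 208000000 = 0.0360096 s.
BDP = R × t_prop = 68000000000 × 0.0360096 = 2448650000 bits.
In packets of 432 bits: 5670000 packets.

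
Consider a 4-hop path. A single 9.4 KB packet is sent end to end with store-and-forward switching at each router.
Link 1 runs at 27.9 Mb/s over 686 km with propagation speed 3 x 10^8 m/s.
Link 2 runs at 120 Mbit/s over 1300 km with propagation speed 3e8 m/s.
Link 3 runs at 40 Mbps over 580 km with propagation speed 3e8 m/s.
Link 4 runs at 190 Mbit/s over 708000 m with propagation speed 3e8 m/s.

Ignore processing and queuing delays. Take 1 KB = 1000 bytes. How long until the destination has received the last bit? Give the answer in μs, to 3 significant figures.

16500 μs

L = 75200 bits.
Transmission delays (L/R per hop): 2695.34, 626.667, 1880, 395.789 μs; sum = 5597.8 μs.
Propagation delays (d/s per hop): 2286.67, 4333.33, 1933.33, 2360 μs; sum = 10913.3 μs.
End-to-end = 16500 μs.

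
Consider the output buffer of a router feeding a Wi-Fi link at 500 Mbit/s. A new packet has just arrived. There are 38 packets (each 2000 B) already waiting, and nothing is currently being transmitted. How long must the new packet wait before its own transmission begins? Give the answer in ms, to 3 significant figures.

1.22 ms

Each queued packet: L/R = 16000/500000000 = 0.032 ms.
38 queued → 1.216 ms.
Queuing delay = 1.22 ms.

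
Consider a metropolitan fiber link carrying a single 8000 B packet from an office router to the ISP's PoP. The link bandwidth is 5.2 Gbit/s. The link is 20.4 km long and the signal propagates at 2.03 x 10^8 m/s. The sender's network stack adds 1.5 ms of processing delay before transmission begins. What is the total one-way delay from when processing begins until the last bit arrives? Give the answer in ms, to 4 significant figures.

1.613 ms

L = 8000 × 8 = 64000 bits.
Transmission delay = L/R = 64000 / 5200000000 = 0.0123077 ms.
Propagation delay = d/s = 20400 m / 2.03e+08 m/s = 0.100493 ms.
Plus processing delay 1.5 ms = 1.5 ms.
Total = 1.613 ms.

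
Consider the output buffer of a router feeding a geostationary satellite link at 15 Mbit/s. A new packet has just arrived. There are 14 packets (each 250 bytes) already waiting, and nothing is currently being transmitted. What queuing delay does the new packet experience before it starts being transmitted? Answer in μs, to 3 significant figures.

1870 μs

Each queued packet: L/R = 2000/15000000 = 133.333 μs.
14 queued → 1866.67 μs.
Queuing delay = 1870 μs.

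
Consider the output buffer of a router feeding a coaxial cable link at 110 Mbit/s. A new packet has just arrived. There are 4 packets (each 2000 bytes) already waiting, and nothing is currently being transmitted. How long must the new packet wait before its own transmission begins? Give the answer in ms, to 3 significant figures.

Each queued packet: L/R = 16000/110000000 = 0.145455 ms.
4 queued → 0.581818 ms.
Queuing delay = 0.582 ms.

0.582 ms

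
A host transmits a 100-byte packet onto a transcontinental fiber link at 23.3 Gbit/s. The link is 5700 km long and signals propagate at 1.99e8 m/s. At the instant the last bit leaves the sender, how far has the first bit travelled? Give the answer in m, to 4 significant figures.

6.833 m

t_tx = L/R = 800/23300000000 = 3.43348e-08 s.
Distance = s × t_tx = 199000000 × 3.43348e-08 = 6.833 m.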